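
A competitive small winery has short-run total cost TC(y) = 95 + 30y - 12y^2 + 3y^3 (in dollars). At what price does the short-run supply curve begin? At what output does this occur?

$18 per unit, at y = 2

Short-run supply begins at min AVC. From VC = 30y - 12y^2 + 3y^3, AVC = 30 - 12y + 3y^2.
dAVC/dy = -12 + 6y = 0 gives y = 2. min AVC = 30 - 12·2 + 3·2^2 = 18.
The firm shuts down for any P below $18.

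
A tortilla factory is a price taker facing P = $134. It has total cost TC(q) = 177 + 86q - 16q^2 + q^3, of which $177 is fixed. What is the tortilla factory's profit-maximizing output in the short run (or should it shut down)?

Variable cost is VC = 86q - 16q^2 + q^3, so AVC = VC/q = 86 - 16q + q^2 and MC = dTC/dq = 86 - 32q + 3q^2.
The AVC parabola has its vertex at q = 16/2 = 8, where AVC = 86 - 16·8 + 8^2 = $22.
P = $134 exceeds min AVC = $22, so the firm stays open.
Solving P = MC: -48 - 32q + 3q^2 = 0 ⇒ q = -4/3 or 12. On the upward-sloping branch, q* = 12.
Check: AVC at q = 12 is $38 ≤ P, so revenue covers variable cost.
Profit = P·q − TC = 134·12 − 633 = $975.

Produce at q = 12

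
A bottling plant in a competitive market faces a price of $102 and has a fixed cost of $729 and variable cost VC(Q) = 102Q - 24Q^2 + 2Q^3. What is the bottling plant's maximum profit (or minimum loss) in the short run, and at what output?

AVC = 102 - 24Q + 2Q^2; min AVC = $30 at Q = 6. Since P = $102 ≥ min AVC, the firm produces.
With MC = 102 - 48Q + 6Q^2, P = MC on the upward-sloping part at Q* = 8.
TR = 102·8 = 816. TC = 729 + 304 = 1033. Profit = 816 − 1033 = -$217.
By producing, the firm covers all variable cost plus $512 of fixed cost; shutting down would lose the full $729.

Profit = -$217 at Q = 8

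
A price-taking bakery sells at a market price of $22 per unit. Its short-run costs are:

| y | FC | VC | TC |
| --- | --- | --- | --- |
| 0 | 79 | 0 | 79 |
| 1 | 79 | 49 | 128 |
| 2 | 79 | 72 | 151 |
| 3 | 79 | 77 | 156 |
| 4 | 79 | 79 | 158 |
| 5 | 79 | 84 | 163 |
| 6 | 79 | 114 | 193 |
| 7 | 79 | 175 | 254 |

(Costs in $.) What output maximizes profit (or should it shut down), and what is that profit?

y = 5; profit = -$53

Compute π = P·y − TC at each output: y=0: -79; y=1: -106; y=2: -107; y=3: -90; y=4: -70; y=5: -53; y=6: -61; y=7: -100.
Profit is maximized at y = 5. AVC there is 84/5 = $16.80 ≤ P, so producing beats shutting down (which would give -$79).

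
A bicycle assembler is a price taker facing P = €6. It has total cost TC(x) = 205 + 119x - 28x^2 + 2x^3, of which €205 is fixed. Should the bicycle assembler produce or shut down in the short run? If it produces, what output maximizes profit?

Strip out fixed cost: VC = 119x - 28x^2 + 2x^3. Then AVC = 119 - 28x + 2x^2 and MC = 119 - 56x + 6x^2.
The AVC parabola has its vertex at x = 28/4 = 7, where AVC = 119 - 28·7 + 2·7^2 = €21.
Since P = €6 < min AVC = €21, price fails to cover variable cost at any output.
Shutting down limits the loss to fixed cost, €205.

Shut down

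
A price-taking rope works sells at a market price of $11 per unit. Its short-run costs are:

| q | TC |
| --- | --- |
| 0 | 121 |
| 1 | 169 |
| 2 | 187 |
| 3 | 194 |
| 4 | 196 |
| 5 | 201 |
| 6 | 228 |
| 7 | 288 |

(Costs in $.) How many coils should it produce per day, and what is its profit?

q = 0 (shut down); profit = -$121

Compute π = P·q − TC at each output: q=0: -121; q=1: -158; q=2: -165; q=3: -161; q=4: -152; q=5: -146; q=6: -162; q=7: -211.
Profit is highest at q = 0. Equivalently, the lowest AVC in the table is 80/5 ≈ $16 at q = 5, and P = $11 falls below it — price never covers variable cost, so the firm shuts down and loses only its fixed cost.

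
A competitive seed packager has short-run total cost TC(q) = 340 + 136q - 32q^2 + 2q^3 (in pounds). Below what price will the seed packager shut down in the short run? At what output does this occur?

£8 per unit, at q = 8

Short-run supply begins at min AVC. From VC = 136q - 32q^2 + 2q^3, AVC = 136 - 32q + 2q^2.
At the minimum of AVC, MC = AVC. MC = 136 - 64q + 6q^2; setting MC = AVC gives 4q^2 - 32q = 0, so q = 8. min AVC = 8.
So the shutdown price is £8.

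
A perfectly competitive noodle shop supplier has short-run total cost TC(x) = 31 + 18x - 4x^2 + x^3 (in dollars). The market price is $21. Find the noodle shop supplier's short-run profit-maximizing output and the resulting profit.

Profit = -$13 at x = 3

AVC = 18 - 4x + x^2 has its minimum $14 at x = 2; price $21 clears that bar, so the firm operates.
MC = 18 - 8x + 3x^2. Setting P = MC and taking the root on the rising branch gives x* = 3.
TR = 21·3 = 63. TC = 31 + 45 = 76. Profit = 63 − 76 = -$13.
Shutting down would mean losing the fixed cost of $31, so operating at a loss of $13 is better by $18.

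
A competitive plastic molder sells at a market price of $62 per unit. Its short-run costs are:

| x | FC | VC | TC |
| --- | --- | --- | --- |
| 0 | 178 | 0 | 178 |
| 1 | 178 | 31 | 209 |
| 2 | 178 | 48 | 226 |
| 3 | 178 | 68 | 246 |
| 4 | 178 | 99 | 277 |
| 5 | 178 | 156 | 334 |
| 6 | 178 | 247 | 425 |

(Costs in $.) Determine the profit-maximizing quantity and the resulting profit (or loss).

x = 5; profit = -$24

Profit at each row (π = 62x − TC): x=0: -178; x=1: -147; x=2: -102; x=3: -60; x=4: -29; x=5: -24; x=6: -53.
Profit is maximized at x = 5. AVC there is 156/5 = $31.20 ≤ P, so producing beats shutting down (which would give -$178).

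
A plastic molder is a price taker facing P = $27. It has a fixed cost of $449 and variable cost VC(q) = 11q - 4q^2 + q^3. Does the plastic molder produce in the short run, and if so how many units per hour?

Strip out fixed cost: VC = 11q - 4q^2 + q^3. Then AVC = 11 - 4q + q^2 and MC = 11 - 8q + 3q^2.
AVC is minimized where dAVC/dq = -4 + 2q = 0, at q = 2; min AVC = 11 - 4·2 + 2^2 = $7.
P = $27 exceeds min AVC = $7, so the firm stays open.
Set P = MC: 27 = 11 - 8q + 3q^2 → -16 - 8q + 3q^2 = 0. The roots are q = -4/3 and q = 4; the profit-maximizing output is on the rising part of MC, so q* = 4.
Check: AVC at q = 4 is $11 ≤ P, so revenue covers variable cost.
Profit = P·q − TC = 27·4 − 493 = -$385, a loss, but smaller than the $449 fixed cost the firm would lose by shutting down.

Produce at q = 4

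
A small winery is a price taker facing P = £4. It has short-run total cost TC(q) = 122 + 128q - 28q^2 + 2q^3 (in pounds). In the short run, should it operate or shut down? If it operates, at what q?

From TC, MC = TC'(q) = 128 - 56q + 6q^2 and AVC = VC/q = 128 - 28q + 2q^2.
AVC is minimized where dAVC/dq = -28 + 4q = 0, at q = 7; min AVC = 128 - 28·7 + 2·7^2 = £30.
Since P = £4 < min AVC = £30, price fails to cover variable cost at any output.
Shutting down limits the loss to fixed cost, £122.

Shut down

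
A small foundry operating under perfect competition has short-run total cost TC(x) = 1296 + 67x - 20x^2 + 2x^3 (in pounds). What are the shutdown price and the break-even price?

Shutdown price = £17; break-even price = £193

Shutdown price = min AVC. AVC = 67 - 20x + 2x^2, with vertex at x = 5 and minimum £17.
ATC = 1296/x + 67 - 20x + 2x^2. Setting dATC/dx = −1296/x^2 − 20 + 4x = 0 gives x = 9 (since 4·9^3 − 20·9^2 = 1296).
min ATC = 1296/9 + 67 − 20·9 + 2·9^2 = £193. That is the break-even price.
Between these two prices the firm operates at a loss; above £193 it earns a profit.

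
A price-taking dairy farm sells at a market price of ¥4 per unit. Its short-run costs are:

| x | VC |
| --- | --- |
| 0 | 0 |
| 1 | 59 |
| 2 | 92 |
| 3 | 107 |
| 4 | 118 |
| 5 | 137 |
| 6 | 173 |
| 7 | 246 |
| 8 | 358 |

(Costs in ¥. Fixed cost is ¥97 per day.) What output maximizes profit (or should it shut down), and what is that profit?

Profit at each row (π = 4x − TC): x=0: -97; x=1: -152; x=2: -181; x=3: -192; x=4: -199; x=5: -214; x=6: -246; x=7: -315; x=8: -423.
Profit is highest at x = 0. Equivalently, the lowest AVC in the table is 137/5 ≈ ¥27.40 at x = 5, and P = ¥4 falls below it — price never covers variable cost, so the firm shuts down and loses only its fixed cost.

x = 0 (shut down); profit = -¥97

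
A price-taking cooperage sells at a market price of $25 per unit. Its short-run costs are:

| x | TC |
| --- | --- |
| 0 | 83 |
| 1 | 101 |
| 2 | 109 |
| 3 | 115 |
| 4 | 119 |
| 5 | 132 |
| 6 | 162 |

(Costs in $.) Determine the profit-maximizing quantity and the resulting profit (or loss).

x = 5; profit = -$7

Tabulate TR − TC: x=0: -83; x=1: -76; x=2: -59; x=3: -40; x=4: -19; x=5: -7; x=6: -12.
Profit is maximized at x = 5. AVC there is 49/5 = $9.80 ≤ P, so producing beats shutting down (which would give -$83).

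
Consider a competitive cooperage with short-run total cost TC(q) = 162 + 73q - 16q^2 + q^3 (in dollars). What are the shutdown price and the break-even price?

Shutdown price = $9; break-even price = $28

Shutdown price = min AVC. AVC = 73 - 16q + q^2, with vertex at q = 8 and minimum $9.
ATC = 162/q + 73 - 16q + q^2. Setting dATC/dq = −162/q^2 − 16 + 2q = 0 gives q = 9 (since 2·9^3 − 16·9^2 = 162).
min ATC = 162/9 + 73 − 16·9 + 9^2 = $28. That is the break-even price.
For $9 ≤ P < $28 the firm produces at a loss; below $9 it shuts down.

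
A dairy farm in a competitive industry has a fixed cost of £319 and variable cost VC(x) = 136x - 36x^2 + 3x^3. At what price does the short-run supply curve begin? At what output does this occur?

£28 per unit, at x = 6

Short-run supply begins at min AVC. From VC = 136x - 36x^2 + 3x^3, AVC = 136 - 36x + 3x^2.
dAVC/dx = -36 + 6x = 0 gives x = 6. min AVC = 136 - 36·6 + 3·6^2 = 28.
The firm shuts down for any P below £28.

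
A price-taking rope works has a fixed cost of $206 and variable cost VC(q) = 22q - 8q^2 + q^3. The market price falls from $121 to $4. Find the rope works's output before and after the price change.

Output falls from 9 to 0 (the firm shuts down)

AVC = 22 - 8q + q^2, minimized at q = 4 where min AVC = $6. MC = 22 - 16q + 3q^2.
At P = $121 ≥ min AVC, set P = MC on the rising branch: q = 9.
At P = $4 < min AVC = $6, price no longer covers variable cost at any output, so the firm shuts down: q = 0.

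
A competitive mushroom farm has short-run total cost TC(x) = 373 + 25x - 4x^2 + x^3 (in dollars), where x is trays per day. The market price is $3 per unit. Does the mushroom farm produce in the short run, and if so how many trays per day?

Strip out fixed cost: VC = 25x - 4x^2 + x^3. Then AVC = 25 - 4x + x^2 and MC = 25 - 8x + 3x^2.
AVC is minimized where dAVC/dx = -4 + 2x = 0, at x = 2; min AVC = 25 - 4·2 + 2^2 = $21.
P = $3 lies below min AVC = $21; no output level covers variable cost.
The firm minimizes its loss by shutting down and losing only its fixed cost of $373.

Shut down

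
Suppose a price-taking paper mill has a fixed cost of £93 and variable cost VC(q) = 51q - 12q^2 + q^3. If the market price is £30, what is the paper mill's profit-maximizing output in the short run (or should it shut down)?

Produce at q = 7

Variable cost is VC = 51q - 12q^2 + q^3, so AVC = VC/q = 51 - 12q + q^2 and MC = dTC/dq = 51 - 24q + 3q^2.
AVC hits its minimum where MC = AVC, at q = 6, giving min AVC = 51 - 12·6 + 6^2 = £15.
P = £30 exceeds min AVC = £15, so the firm stays open.
Set P = MC: 30 = 51 - 24q + 3q^2 → 21 - 24q + 3q^2 = 0. The roots are q = 1 and q = 7; the profit-maximizing output is on the rising part of MC, so q* = 7.
Check: AVC at q = 7 is £16 ≤ P, so revenue covers variable cost.
Profit = P·q − TC = 30·7 − 205 = £5.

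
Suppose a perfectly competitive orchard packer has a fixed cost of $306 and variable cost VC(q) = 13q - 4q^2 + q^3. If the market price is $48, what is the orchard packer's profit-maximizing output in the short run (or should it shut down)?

Strip out fixed cost: VC = 13q - 4q^2 + q^3. Then AVC = 13 - 4q + q^2 and MC = 13 - 8q + 3q^2.
AVC hits its minimum where MC = AVC, at q = 2, giving min AVC = 13 - 4·2 + 2^2 = $9.
P = $48 exceeds min AVC = $9, so the firm stays open.
P = MC gives -35 - 8q + 3q^2 = 0, with roots -7/3 and 5. Take the larger (rising MC): q* = 5.
Check: AVC at q = 5 is $18 ≤ P, so revenue covers variable cost.
Profit = P·q − TC = 48·5 − 396 = -$156, a loss, but smaller than the $306 fixed cost the firm would lose by shutting down.

Produce at q = 5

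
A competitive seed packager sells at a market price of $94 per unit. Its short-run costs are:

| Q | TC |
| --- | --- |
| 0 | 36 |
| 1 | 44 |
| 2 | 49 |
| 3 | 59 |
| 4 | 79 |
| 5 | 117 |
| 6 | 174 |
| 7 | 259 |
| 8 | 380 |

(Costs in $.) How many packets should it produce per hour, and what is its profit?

Q = 7; profit = $399

Compute π = P·Q − TC at each output: Q=0: -36; Q=1: 50; Q=2: 139; Q=3: 223; Q=4: 297; Q=5: 353; Q=6: 390; Q=7: 399; Q=8: 372.
Profit is maximized at Q = 7. AVC there is 223/7 = $31.86 ≤ P, so producing beats shutting down (which would give -$36).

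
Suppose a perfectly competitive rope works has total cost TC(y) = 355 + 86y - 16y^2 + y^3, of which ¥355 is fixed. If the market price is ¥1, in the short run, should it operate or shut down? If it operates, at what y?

Strip out fixed cost: VC = 86y - 16y^2 + y^3. Then AVC = 86 - 16y + y^2 and MC = 86 - 32y + 3y^2.
AVC hits its minimum where MC = AVC, at y = 8, giving min AVC = 86 - 16·8 + 8^2 = ¥22.
Since P = ¥1 < min AVC = ¥22, price fails to cover variable cost at any output.
Best response: produce nothing and absorb the ¥355 fixed cost.

Shut down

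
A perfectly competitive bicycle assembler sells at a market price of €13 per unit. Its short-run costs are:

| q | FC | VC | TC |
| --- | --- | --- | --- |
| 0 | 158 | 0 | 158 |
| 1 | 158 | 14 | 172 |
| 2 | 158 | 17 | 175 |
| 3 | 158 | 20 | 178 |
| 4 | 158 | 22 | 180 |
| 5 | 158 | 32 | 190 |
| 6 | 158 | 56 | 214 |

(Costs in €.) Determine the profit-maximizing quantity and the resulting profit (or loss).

Profit at each row (π = 13q − TC): q=0: -158; q=1: -159; q=2: -149; q=3: -139; q=4: -128; q=5: -125; q=6: -136.
Profit is maximized at q = 5. AVC there is 32/5 = €6.40 ≤ P, so producing beats shutting down (which would give -€158).

q = 5; profit = -€125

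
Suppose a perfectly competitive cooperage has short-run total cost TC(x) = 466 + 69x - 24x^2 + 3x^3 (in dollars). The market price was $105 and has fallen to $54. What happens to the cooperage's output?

AVC = 69 - 24x + 3x^2, minimized at x = 4 where min AVC = $21. MC = 69 - 48x + 9x^2.
With P = $105 above the shutdown price, P = MC gives x = 6.
At P = $54 ≥ min AVC, set P = MC: x = 5. The firm stays open but cuts output.

Output falls from 6 to 5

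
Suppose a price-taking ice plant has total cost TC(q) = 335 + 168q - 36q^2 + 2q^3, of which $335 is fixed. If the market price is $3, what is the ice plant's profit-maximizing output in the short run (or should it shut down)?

Strip out fixed cost: VC = 168q - 36q^2 + 2q^3. Then AVC = 168 - 36q + 2q^2 and MC = 168 - 72q + 6q^2.
AVC hits its minimum where MC = AVC, at q = 9, giving min AVC = 168 - 36·9 + 2·9^2 = $6.
P = $3 lies below min AVC = $6; no output level covers variable cost.
Shutting down limits the loss to fixed cost, $335.

Shut down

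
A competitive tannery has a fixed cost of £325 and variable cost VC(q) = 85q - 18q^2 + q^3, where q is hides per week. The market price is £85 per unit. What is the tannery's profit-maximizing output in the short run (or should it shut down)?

From TC, MC = TC'(q) = 85 - 36q + 3q^2 and AVC = VC/q = 85 - 18q + q^2.
The AVC parabola has its vertex at q = 18/2 = 9, where AVC = 85 - 18·9 + 9^2 = £4.
P = £85 exceeds min AVC = £4, so the firm stays open.
Set P = MC: 85 = 85 - 36q + 3q^2 → -36q + 3q^2 = 0. The roots are q = 0 and q = 12; the profit-maximizing output is on the rising part of MC, so q* = 12.
Check: AVC at q = 12 is £13 ≤ P, so revenue covers variable cost.
Profit = P·q − TC = 85·12 − 481 = £539.

Produce at q = 12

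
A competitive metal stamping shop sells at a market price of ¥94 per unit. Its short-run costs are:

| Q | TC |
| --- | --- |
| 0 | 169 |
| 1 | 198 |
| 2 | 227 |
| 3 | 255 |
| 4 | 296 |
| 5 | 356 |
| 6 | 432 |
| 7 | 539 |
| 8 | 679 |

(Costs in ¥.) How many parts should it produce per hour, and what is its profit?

Profit at each row (π = 94Q − TC): Q=0: -169; Q=1: -104; Q=2: -39; Q=3: 27; Q=4: 80; Q=5: 114; Q=6: 132; Q=7: 119; Q=8: 73.
Profit is maximized at Q = 6. AVC there is 263/6 = ¥43.83 ≤ P, so producing beats shutting down (which would give -¥169).

Q = 6; profit = ¥132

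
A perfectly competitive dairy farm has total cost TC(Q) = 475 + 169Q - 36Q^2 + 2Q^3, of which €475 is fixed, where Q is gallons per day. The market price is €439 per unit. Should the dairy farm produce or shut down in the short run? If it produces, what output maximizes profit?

Produce at Q = 15

Variable cost is VC = 169Q - 36Q^2 + 2Q^3, so AVC = VC/Q = 169 - 36Q + 2Q^2 and MC = dTC/dQ = 169 - 72Q + 6Q^2.
AVC is minimized where dAVC/dQ = -36 + 4Q = 0, at Q = 9; min AVC = 169 - 36·9 + 2·9^2 = €7.
Since P = €439 ≥ min AVC = €7, price covers variable cost and the firm should produce.
P = MC gives -270 - 72Q + 6Q^2 = 0, with roots -3 and 15. Take the larger (rising MC): Q* = 15.
Check: AVC at Q = 15 is €79 ≤ P, so revenue covers variable cost.
Profit = P·Q − TC = 439·15 − 1660 = €4925.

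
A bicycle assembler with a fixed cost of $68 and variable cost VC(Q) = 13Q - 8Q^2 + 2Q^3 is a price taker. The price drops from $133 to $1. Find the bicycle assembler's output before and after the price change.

AVC = 13 - 8Q + 2Q^2, minimized at Q = 2 where min AVC = $5. MC = 13 - 16Q + 6Q^2.
With P = $133 above the shutdown price, P = MC gives Q = 6.
At P = $1 < min AVC = $5, price no longer covers variable cost at any output, so the firm shuts down: Q = 0.

Output falls from 6 to 0 (the firm shuts down)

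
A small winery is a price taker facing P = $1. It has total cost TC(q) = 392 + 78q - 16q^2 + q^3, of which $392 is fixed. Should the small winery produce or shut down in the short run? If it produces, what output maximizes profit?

Shut down

Strip out fixed cost: VC = 78q - 16q^2 + q^3. Then AVC = 78 - 16q + q^2 and MC = 78 - 32q + 3q^2.
AVC is minimized where dAVC/dq = -16 + 2q = 0, at q = 8; min AVC = 78 - 16·8 + 8^2 = $14.
With P < min AVC ($1 < $14), every unit sold adds to the loss.
Best response: produce nothing and absorb the $392 fixed cost.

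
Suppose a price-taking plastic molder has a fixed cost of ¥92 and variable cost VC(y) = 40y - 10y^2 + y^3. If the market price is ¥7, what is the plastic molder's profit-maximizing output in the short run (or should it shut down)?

Shut down

Strip out fixed cost: VC = 40y - 10y^2 + y^3. Then AVC = 40 - 10y + y^2 and MC = 40 - 20y + 3y^2.
AVC is minimized where dAVC/dy = -10 + 2y = 0, at y = 5; min AVC = 40 - 10·5 + 5^2 = ¥15.
Since P = ¥7 < min AVC = ¥15, price fails to cover variable cost at any output.
The firm minimizes its loss by shutting down and losing only its fixed cost of ¥92.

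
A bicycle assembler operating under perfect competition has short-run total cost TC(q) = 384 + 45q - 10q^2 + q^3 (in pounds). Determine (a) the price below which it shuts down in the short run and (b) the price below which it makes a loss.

AVC = 45 - 10q + q^2; minimized at q = 5, giving min AVC = £20. That is the shutdown price.
ATC = 384/q + 45 - 10q + q^2. Setting dATC/dq = −384/q^2 − 10 + 2q = 0 gives q = 8 (since 2·8^3 − 10·8^2 = 384).
min ATC = 384/8 + 45 − 10·8 + 8^2 = £77. That is the break-even price.
Between these two prices the firm operates at a loss; above £77 it earns a profit.

Shutdown price = £20; break-even price = £77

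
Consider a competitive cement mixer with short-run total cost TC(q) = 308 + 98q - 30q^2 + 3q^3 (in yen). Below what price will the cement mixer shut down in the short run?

¥23 per unit

Short-run supply begins at min AVC. From VC = 98q - 30q^2 + 3q^3, AVC = 98 - 30q + 3q^2.
dAVC/dq = -30 + 6q = 0 gives q = 5. min AVC = 98 - 30·5 + 3·5^2 = 23.
The firm shuts down for any P below ¥23.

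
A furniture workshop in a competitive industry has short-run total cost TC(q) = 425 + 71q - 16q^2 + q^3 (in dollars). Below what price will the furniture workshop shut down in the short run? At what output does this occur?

The firm shuts down when price falls below the minimum of average variable cost. AVC = VC/q = 71 - 16q + q^2.
At the minimum of AVC, MC = AVC. MC = 71 - 32q + 3q^2; setting MC = AVC gives 2q^2 - 16q = 0, so q = 8. min AVC = 7.
So the shutdown price is $7.

$7 per unit, at q = 8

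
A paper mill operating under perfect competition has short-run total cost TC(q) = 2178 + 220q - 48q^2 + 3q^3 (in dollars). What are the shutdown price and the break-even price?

Shutdown price = min AVC. AVC = 220 - 48q + 3q^2, with vertex at q = 8 and minimum $28.
ATC = 2178/q + 220 - 48q + 3q^2. Setting dATC/dq = −2178/q^2 − 48 + 6q = 0 gives q = 11 (since 6·11^3 − 48·11^2 = 2178).
min ATC = 2178/11 + 220 − 48·11 + 3·11^2 = $253. That is the break-even price.
Between these two prices the firm operates at a loss; above $253 it earns a profit.

Shutdown price = $28; break-even price = $253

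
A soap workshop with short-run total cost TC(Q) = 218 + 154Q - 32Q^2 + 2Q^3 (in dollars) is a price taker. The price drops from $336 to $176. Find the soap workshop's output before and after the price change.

Output falls from 13 to 11

MC = 154 - 64Q + 6Q^2; the shutdown threshold is min AVC = $26 (at Q = 8).
At P = $336 ≥ min AVC, set P = MC on the rising branch: Q = 13.
At P = $176 ≥ min AVC, set P = MC: Q = 11. The firm stays open but cuts output.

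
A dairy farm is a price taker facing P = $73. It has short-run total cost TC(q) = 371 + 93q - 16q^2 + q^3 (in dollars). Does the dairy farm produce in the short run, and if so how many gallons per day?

Strip out fixed cost: VC = 93q - 16q^2 + q^3. Then AVC = 93 - 16q + q^2 and MC = 93 - 32q + 3q^2.
AVC is minimized where dAVC/dq = -16 + 2q = 0, at q = 8; min AVC = 93 - 16·8 + 8^2 = $29.
Because $73 ≥ $29, revenue can cover variable cost; the firm operates.
P = MC gives 20 - 32q + 3q^2 = 0, with roots 2/3 and 10. Take the larger (rising MC): q* = 10.
Check: AVC at q = 10 is $33 ≤ P, so revenue covers variable cost.
Profit = P·q − TC = 73·10 − 701 = $29.

Produce at q = 10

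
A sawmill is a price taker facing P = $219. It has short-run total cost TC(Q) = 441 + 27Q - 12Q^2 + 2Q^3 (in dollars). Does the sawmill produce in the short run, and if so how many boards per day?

Produce at Q = 8

From TC, MC = TC'(Q) = 27 - 24Q + 6Q^2 and AVC = VC/Q = 27 - 12Q + 2Q^2.
The AVC parabola has its vertex at Q = 12/4 = 3, where AVC = 27 - 12·3 + 2·3^2 = $9.
P = $219 exceeds min AVC = $9, so the firm stays open.
Set P = MC: 219 = 27 - 24Q + 6Q^2 → -192 - 24Q + 6Q^2 = 0. The roots are Q = -4 and Q = 8; the profit-maximizing output is on the rising part of MC, so Q* = 8.
Check: AVC at Q = 8 is $59 ≤ P, so revenue covers variable cost.
Profit = P·Q − TC = 219·8 − 913 = $839.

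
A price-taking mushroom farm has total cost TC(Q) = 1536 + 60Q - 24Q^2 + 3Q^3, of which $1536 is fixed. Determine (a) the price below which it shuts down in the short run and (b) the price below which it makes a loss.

Shutdown price = $12; break-even price = $252

AVC = 60 - 24Q + 3Q^2; minimized at Q = 4, giving min AVC = $12. That is the shutdown price.
ATC = 1536/Q + 60 - 24Q + 3Q^2. Setting dATC/dQ = −1536/Q^2 − 24 + 6Q = 0 gives Q = 8 (since 6·8^3 − 24·8^2 = 1536).
min ATC = 1536/8 + 60 − 24·8 + 3·8^2 = $252. That is the break-even price.
For $12 ≤ P < $252 the firm produces at a loss; below $12 it shuts down.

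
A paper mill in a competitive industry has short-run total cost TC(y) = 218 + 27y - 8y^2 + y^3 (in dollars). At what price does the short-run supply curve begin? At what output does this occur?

Short-run supply begins at min AVC. From VC = 27y - 8y^2 + y^3, AVC = 27 - 8y + y^2.
At the minimum of AVC, MC = AVC. MC = 27 - 16y + 3y^2; setting MC = AVC gives 2y^2 - 8y = 0, so y = 4. min AVC = 11.
The firm shuts down for any P below $11.

$11 per unit, at y = 4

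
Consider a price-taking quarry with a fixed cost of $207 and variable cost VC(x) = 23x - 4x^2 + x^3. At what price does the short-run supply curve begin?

The firm shuts down when price falls below the minimum of average variable cost. AVC = VC/x = 23 - 4x + x^2.
At the minimum of AVC, MC = AVC. MC = 23 - 8x + 3x^2; setting MC = AVC gives 2x^2 - 4x = 0, so x = 2. min AVC = 19.
So the shutdown price is $19.

$19 per unit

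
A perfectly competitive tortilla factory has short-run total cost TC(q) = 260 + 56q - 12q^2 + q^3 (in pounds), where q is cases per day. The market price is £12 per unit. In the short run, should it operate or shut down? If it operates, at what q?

From TC, MC = TC'(q) = 56 - 24q + 3q^2 and AVC = VC/q = 56 - 12q + q^2.
AVC hits its minimum where MC = AVC, at q = 6, giving min AVC = 56 - 12·6 + 6^2 = £20.
P = £12 lies below min AVC = £20; no output level covers variable cost.
Best response: produce nothing and absorb the £260 fixed cost.

Shut down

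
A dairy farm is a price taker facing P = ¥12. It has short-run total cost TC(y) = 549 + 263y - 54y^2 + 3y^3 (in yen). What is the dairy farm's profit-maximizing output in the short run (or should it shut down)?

Shut down

Variable cost is VC = 263y - 54y^2 + 3y^3, so AVC = VC/y = 263 - 54y + 3y^2 and MC = dTC/dy = 263 - 108y + 9y^2.
The AVC parabola has its vertex at y = 54/6 = 9, where AVC = 263 - 54·9 + 3·9^2 = ¥20.
P = ¥12 lies below min AVC = ¥20; no output level covers variable cost.
Best response: produce nothing and absorb the ¥549 fixed cost.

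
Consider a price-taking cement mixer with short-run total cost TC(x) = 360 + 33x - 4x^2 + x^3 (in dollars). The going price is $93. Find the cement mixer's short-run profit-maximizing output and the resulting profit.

AVC = 33 - 4x + x^2; min AVC = $29 at x = 2. Since P = $93 ≥ min AVC, the firm produces.
With MC = 33 - 8x + 3x^2, P = MC on the upward-sloping part at x* = 6.
TR = 93·6 = 558. TC = 360 + 270 = 630. Profit = 558 − 630 = -$72.
Shutting down would mean losing the fixed cost of $360, so operating at a loss of $72 is better by $288.

Profit = -$72 at x = 6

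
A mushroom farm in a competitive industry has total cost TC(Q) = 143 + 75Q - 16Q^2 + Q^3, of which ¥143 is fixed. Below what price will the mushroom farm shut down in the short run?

¥11 per unit

The firm shuts down when price falls below the minimum of average variable cost. AVC = VC/Q = 75 - 16Q + Q^2.
At the minimum of AVC, MC = AVC. MC = 75 - 32Q + 3Q^2; setting MC = AVC gives 2Q^2 - 16Q = 0, so Q = 8. min AVC = 11.
For P < ¥11 the firm produces nothing.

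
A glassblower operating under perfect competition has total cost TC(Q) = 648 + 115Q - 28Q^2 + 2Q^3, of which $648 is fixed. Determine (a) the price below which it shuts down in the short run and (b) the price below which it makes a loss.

Shutdown price = $17; break-even price = $97

Shutdown price = min AVC. AVC = 115 - 28Q + 2Q^2, with vertex at Q = 7 and minimum $17.
ATC = 648/Q + 115 - 28Q + 2Q^2. Setting dATC/dQ = −648/Q^2 − 28 + 4Q = 0 gives Q = 9 (since 4·9^3 − 28·9^2 = 648).
min ATC = 648/9 + 115 − 28·9 + 2·9^2 = $97. That is the break-even price.
Between these two prices the firm operates at a loss; above $97 it earns a profit.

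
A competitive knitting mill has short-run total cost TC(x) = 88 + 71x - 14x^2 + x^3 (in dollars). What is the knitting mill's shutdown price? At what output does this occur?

$22 per unit, at x = 7

The shutdown price is the minimum of AVC. VC = 71x - 14x^2 + x^3, so AVC = 71 - 14x + x^2.
At the minimum of AVC, MC = AVC. MC = 71 - 28x + 3x^2; setting MC = AVC gives 2x^2 - 14x = 0, so x = 7. min AVC = 22.
The firm shuts down for any P below $22.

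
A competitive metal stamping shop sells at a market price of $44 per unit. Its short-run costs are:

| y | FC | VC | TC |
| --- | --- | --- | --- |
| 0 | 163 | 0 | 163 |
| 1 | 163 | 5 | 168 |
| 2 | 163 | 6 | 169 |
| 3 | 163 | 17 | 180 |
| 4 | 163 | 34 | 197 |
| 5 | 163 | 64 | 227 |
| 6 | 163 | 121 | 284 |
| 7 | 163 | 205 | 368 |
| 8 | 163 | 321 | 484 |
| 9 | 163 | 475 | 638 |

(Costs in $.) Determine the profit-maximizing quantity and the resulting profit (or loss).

y = 5; profit = -$7

Tabulate TR − TC: y=0: -163; y=1: -124; y=2: -81; y=3: -48; y=4: -21; y=5: -7; y=6: -20; y=7: -60; y=8: -132; y=9: -242.
Profit is maximized at y = 5. AVC there is 64/5 = $12.80 ≤ P, so producing beats shutting down (which would give -$163).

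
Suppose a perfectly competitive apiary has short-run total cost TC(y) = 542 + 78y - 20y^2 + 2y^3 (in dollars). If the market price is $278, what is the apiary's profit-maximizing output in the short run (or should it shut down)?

Strip out fixed cost: VC = 78y - 20y^2 + 2y^3. Then AVC = 78 - 20y + 2y^2 and MC = 78 - 40y + 6y^2.
AVC hits its minimum where MC = AVC, at y = 5, giving min AVC = 78 - 20·5 + 2·5^2 = $28.
Because $278 ≥ $28, revenue can cover variable cost; the firm operates.
P = MC gives -200 - 40y + 6y^2 = 0, with roots -10/3 and 10. Take the larger (rising MC): y* = 10.
Check: AVC at y = 10 is $78 ≤ P, so revenue covers variable cost.
Profit = P·y − TC = 278·10 − 1322 = $1458.

Produce at y = 10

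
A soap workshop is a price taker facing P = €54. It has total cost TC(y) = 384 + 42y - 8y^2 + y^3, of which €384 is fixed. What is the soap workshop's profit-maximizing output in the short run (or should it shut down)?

Variable cost is VC = 42y - 8y^2 + y^3, so AVC = VC/y = 42 - 8y + y^2 and MC = dTC/dy = 42 - 16y + 3y^2.
The AVC parabola has its vertex at y = 8/2 = 4, where AVC = 42 - 8·4 + 4^2 = €26.
P = €54 exceeds min AVC = €26, so the firm stays open.
P = MC gives -12 - 16y + 3y^2 = 0, with roots -2/3 and 6. Take the larger (rising MC): y* = 6.
Check: AVC at y = 6 is €30 ≤ P, so revenue covers variable cost.
Profit = P·y − TC = 54·6 − 564 = -€240, a loss, but smaller than the €384 fixed cost the firm would lose by shutting down.

Produce at y = 6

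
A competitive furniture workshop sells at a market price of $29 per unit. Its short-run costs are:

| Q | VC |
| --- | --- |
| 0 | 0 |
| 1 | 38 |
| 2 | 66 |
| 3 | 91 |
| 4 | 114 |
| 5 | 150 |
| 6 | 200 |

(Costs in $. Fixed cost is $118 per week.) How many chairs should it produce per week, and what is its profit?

Profit at each row (π = 29Q − TC): Q=0: -118; Q=1: -127; Q=2: -126; Q=3: -122; Q=4: -116; Q=5: -123; Q=6: -144.
Profit is maximized at Q = 4. AVC there is 114/4 = $28.50 ≤ P, so producing beats shutting down (which would give -$118).

Q = 4; profit = -$116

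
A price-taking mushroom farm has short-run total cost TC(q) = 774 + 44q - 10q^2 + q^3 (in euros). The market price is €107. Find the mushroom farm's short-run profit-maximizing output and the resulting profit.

Profit = -€126 at q = 9

AVC = 44 - 10q + q^2 has its minimum €19 at q = 5; price €107 clears that bar, so the firm operates.
With MC = 44 - 20q + 3q^2, P = MC on the upward-sloping part at q* = 9.
TR = 107·9 = 963. TC = 774 + 315 = 1089. Profit = 963 − 1089 = -€126.
That loss of €126 beats the €774 the firm would lose by shutting down; producing recovers €648 of fixed cost.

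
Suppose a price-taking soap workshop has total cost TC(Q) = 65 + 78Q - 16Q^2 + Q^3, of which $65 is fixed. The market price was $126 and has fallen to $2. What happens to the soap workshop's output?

AVC = 78 - 16Q + Q^2, minimized at Q = 8 where min AVC = $14. MC = 78 - 32Q + 3Q^2.
With P = $126 above the shutdown price, P = MC gives Q = 12.
At P = $2 < min AVC = $14, price no longer covers variable cost at any output, so the firm shuts down: Q = 0.

Output falls from 12 to 0 (the firm shuts down)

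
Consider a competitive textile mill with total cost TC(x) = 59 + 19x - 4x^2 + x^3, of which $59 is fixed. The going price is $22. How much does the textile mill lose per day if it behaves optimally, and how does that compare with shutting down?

Profit = -$41 at x = 3

AVC = 19 - 4x + x^2 has its minimum $15 at x = 2; price $22 clears that bar, so the firm operates.
With MC = 19 - 8x + 3x^2, P = MC on the upward-sloping part at x* = 3.
TR = 22·3 = 66. TC = 59 + 48 = 107. Profit = 66 − 107 = -$41.
That loss of $41 beats the $59 the firm would lose by shutting down; producing recovers $18 of fixed cost.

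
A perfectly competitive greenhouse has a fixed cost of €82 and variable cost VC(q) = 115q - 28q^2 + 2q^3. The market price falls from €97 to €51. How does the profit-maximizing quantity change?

MC = 115 - 56q + 6q^2; the shutdown threshold is min AVC = €17 (at q = 7).
At P = €97 ≥ min AVC, set P = MC on the rising branch: q = 9.
At P = €51 ≥ min AVC, set P = MC: q = 8. The firm stays open but cuts output.

Output falls from 9 to 8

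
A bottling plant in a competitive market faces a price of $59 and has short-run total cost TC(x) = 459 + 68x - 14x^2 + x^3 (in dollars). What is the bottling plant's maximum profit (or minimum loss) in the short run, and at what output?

Profit = -$135 at x = 9

AVC = 68 - 14x + x^2 has its minimum $19 at x = 7; price $59 clears that bar, so the firm operates.
With MC = 68 - 28x + 3x^2, P = MC on the upward-sloping part at x* = 9.
TR = 59·9 = 531. TC = 459 + 207 = 666. Profit = 531 − 666 = -$135.
By producing, the firm covers all variable cost plus $324 of fixed cost; shutting down would lose the full $459.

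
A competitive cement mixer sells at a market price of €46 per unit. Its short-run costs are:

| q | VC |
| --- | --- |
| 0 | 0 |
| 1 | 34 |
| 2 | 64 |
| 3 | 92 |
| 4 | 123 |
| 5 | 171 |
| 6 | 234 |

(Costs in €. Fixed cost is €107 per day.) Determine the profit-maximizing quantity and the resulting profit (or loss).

q = 4; profit = -€46

Tabulate TR − TC: q=0: -107; q=1: -95; q=2: -79; q=3: -61; q=4: -46; q=5: -48; q=6: -65.
Profit is maximized at q = 4. AVC there is 123/4 = €30.75 ≤ P, so producing beats shutting down (which would give -€107).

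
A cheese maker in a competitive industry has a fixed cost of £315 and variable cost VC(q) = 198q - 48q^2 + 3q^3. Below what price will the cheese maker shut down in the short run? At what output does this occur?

£6 per unit, at q = 8

Short-run supply begins at min AVC. From VC = 198q - 48q^2 + 3q^3, AVC = 198 - 48q + 3q^2.
At the minimum of AVC, MC = AVC. MC = 198 - 96q + 9q^2; setting MC = AVC gives 6q^2 - 48q = 0, so q = 8. min AVC = 6.
The firm shuts down for any P below £6.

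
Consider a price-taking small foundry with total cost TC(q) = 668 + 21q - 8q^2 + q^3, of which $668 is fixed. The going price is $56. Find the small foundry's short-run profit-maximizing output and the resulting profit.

AVC = 21 - 8q + q^2; min AVC = $5 at q = 4. Since P = $56 ≥ min AVC, the firm produces.
MC = 21 - 16q + 3q^2. Setting P = MC and taking the root on the rising branch gives q* = 7.
TR = 56·7 = 392. TC = 668 + 98 = 766. Profit = 392 − 766 = -$374.
That loss of $374 beats the $668 the firm would lose by shutting down; producing recovers $294 of fixed cost.

Profit = -$374 at q = 7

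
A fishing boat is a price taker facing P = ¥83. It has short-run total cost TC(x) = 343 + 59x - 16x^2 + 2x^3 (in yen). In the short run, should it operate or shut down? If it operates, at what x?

Produce at x = 6

Variable cost is VC = 59x - 16x^2 + 2x^3, so AVC = VC/x = 59 - 16x + 2x^2 and MC = dTC/dx = 59 - 32x + 6x^2.
The AVC parabola has its vertex at x = 16/4 = 4, where AVC = 59 - 16·4 + 2·4^2 = ¥27.
Because ¥83 ≥ ¥27, revenue can cover variable cost; the firm operates.
Set P = MC: 83 = 59 - 32x + 6x^2 → -24 - 32x + 6x^2 = 0. The roots are x = -2/3 and x = 6; the profit-maximizing output is on the rising part of MC, so x* = 6.
Check: AVC at x = 6 is ¥35 ≤ P, so revenue covers variable cost.
Profit = P·x − TC = 83·6 − 553 = -¥55, a loss, but smaller than the ¥343 fixed cost the firm would lose by shutting down.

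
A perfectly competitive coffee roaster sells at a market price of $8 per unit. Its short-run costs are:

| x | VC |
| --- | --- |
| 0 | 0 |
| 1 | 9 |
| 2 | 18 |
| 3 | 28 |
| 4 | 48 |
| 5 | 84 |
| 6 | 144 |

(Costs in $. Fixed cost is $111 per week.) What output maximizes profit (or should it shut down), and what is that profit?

Tabulate TR − TC: x=0: -111; x=1: -112; x=2: -113; x=3: -115; x=4: -127; x=5: -155; x=6: -207.
Profit is highest at x = 0. Equivalently, the lowest AVC in the table is 9/1 ≈ $9 at x = 1, and P = $8 falls below it — price never covers variable cost, so the firm shuts down and loses only its fixed cost.

x = 0 (shut down); profit = -$111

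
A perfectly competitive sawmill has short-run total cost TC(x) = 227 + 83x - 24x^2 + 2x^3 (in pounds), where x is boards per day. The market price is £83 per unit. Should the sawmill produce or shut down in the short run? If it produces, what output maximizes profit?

From TC, MC = TC'(x) = 83 - 48x + 6x^2 and AVC = VC/x = 83 - 24x + 2x^2.
AVC hits its minimum where MC = AVC, at x = 6, giving min AVC = 83 - 24·6 + 2·6^2 = £11.
P = £83 exceeds min AVC = £11, so the firm stays open.
Solving P = MC: -48x + 6x^2 = 0 ⇒ x = 0 or 8. On the upward-sloping branch, x* = 8.
Check: AVC at x = 8 is £19 ≤ P, so revenue covers variable cost.
Profit = P·x − TC = 83·8 − 379 = £285.

Produce at x = 8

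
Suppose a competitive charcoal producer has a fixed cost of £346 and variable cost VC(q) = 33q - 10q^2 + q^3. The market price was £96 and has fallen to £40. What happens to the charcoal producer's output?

MC = 33 - 20q + 3q^2; the shutdown threshold is min AVC = £8 (at q = 5).
With P = £96 above the shutdown price, P = MC gives q = 9.
At P = £40 ≥ min AVC, set P = MC: q = 7. The firm stays open but cuts output.

Output falls from 9 to 7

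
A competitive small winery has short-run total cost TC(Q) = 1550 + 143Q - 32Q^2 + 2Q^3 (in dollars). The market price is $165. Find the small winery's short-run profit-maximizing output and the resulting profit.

Profit = -$98 at Q = 11

AVC = 143 - 32Q + 2Q^2; min AVC = $15 at Q = 8. Since P = $165 ≥ min AVC, the firm produces.
MC = 143 - 64Q + 6Q^2. Setting P = MC and taking the root on the rising branch gives Q* = 11.
TR = 165·11 = 1815. TC = 1550 + 363 = 1913. Profit = 1815 − 1913 = -$98.
That loss of $98 beats the $1550 the firm would lose by shutting down; producing recovers $1452 of fixed cost.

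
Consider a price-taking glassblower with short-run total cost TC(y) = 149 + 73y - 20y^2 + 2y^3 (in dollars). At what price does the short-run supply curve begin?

$23 per unit

The shutdown price is the minimum of AVC. VC = 73y - 20y^2 + 2y^3, so AVC = 73 - 20y + 2y^2.
At the minimum of AVC, MC = AVC. MC = 73 - 40y + 6y^2; setting MC = AVC gives 4y^2 - 20y = 0, so y = 5. min AVC = 23.
The firm shuts down for any P below $23.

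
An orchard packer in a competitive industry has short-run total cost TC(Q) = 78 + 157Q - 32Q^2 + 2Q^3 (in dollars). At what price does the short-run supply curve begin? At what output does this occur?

The shutdown price is the minimum of AVC. VC = 157Q - 32Q^2 + 2Q^3, so AVC = 157 - 32Q + 2Q^2.
dAVC/dQ = -32 + 4Q = 0 gives Q = 8. min AVC = 157 - 32·8 + 2·8^2 = 29.
The firm shuts down for any P below $29.

$29 per unit, at Q = 8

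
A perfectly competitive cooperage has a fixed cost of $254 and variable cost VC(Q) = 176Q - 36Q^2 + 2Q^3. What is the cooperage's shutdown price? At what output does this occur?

$14 per unit, at Q = 9

The shutdown price is the minimum of AVC. VC = 176Q - 36Q^2 + 2Q^3, so AVC = 176 - 36Q + 2Q^2.
At the minimum of AVC, MC = AVC. MC = 176 - 72Q + 6Q^2; setting MC = AVC gives 4Q^2 - 36Q = 0, so Q = 9. min AVC = 14.
For P < $14 the firm produces nothing.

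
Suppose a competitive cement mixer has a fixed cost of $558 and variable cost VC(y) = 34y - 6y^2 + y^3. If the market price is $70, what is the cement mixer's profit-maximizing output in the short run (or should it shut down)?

Produce at y = 6

Strip out fixed cost: VC = 34y - 6y^2 + y^3. Then AVC = 34 - 6y + y^2 and MC = 34 - 12y + 3y^2.
AVC is minimized where dAVC/dy = -6 + 2y = 0, at y = 3; min AVC = 34 - 6·3 + 3^2 = $25.
P = $70 exceeds min AVC = $25, so the firm stays open.
P = MC gives -36 - 12y + 3y^2 = 0, with roots -2 and 6. Take the larger (rising MC): y* = 6.
Check: AVC at y = 6 is $34 ≤ P, so revenue covers variable cost.
Profit = P·y − TC = 70·6 − 762 = -$342, a loss, but smaller than the $558 fixed cost the firm would lose by shutting down.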